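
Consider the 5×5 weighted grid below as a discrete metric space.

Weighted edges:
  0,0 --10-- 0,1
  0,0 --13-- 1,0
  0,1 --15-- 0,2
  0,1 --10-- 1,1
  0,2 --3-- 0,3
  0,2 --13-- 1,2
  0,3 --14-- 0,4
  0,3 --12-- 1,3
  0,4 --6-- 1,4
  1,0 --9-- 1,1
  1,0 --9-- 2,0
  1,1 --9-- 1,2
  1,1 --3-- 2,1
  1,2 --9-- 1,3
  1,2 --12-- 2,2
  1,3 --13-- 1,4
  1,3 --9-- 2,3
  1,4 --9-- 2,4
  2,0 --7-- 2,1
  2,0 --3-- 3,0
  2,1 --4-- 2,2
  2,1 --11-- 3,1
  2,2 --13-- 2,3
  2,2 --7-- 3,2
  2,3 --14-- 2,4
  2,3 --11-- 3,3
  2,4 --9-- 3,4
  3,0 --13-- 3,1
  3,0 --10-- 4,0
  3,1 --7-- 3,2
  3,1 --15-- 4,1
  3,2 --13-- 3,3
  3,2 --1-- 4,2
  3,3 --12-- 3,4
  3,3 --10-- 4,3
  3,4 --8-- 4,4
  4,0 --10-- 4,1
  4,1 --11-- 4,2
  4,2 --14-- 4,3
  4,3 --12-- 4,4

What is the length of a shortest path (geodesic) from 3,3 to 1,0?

Shortest path: 3,3 → 3,2 → 2,2 → 2,1 → 1,1 → 1,0, total weight = 36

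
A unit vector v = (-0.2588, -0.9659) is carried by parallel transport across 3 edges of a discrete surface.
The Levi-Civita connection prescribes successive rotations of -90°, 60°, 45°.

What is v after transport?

Total rotation: (-90°) + 60° + 45° = 15°. Final vector: (0, -1)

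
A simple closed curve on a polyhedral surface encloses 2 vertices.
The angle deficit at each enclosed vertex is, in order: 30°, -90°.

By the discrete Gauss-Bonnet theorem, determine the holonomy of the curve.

Holonomy = total enclosed curvature = 30° + (-90°) = -60°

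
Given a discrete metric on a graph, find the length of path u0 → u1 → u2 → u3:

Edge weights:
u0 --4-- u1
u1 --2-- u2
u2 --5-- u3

Arc length = 4 + 2 + 5 = 11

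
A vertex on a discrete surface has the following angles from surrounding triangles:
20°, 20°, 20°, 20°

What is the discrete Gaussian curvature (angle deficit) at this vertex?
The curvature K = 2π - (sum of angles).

Sum of angles = 80°. K = 360° - 80° = 280° = 14π/9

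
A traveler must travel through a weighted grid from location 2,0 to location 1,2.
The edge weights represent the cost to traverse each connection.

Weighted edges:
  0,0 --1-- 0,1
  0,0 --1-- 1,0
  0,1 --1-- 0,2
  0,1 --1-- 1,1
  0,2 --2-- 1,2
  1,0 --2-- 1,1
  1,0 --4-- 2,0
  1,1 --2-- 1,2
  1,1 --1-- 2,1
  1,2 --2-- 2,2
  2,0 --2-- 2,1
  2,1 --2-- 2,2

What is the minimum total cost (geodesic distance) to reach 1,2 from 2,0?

Shortest path: 2,0 → 2,1 → 1,1 → 1,2, total weight = 5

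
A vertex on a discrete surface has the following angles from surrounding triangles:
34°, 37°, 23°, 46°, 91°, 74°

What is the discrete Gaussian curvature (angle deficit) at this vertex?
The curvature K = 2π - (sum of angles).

Sum of angles = 305°. K = 360° - 305° = 55° = 11π/36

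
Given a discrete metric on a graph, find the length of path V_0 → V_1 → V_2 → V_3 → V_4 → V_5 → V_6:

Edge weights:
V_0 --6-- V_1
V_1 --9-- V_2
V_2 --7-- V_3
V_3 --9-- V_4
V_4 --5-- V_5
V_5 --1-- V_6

Arc length = 6 + 9 + 7 + 9 + 5 + 1 = 37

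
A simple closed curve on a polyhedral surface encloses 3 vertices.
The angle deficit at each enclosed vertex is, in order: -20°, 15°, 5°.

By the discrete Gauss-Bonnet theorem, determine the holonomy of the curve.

Holonomy = total enclosed curvature = (-20°) + 15° + 5° = 0°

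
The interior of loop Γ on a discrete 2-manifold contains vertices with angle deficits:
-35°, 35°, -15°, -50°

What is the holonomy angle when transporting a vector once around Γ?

Holonomy = total enclosed curvature = (-35°) + 35° + (-15°) + (-50°) = -65°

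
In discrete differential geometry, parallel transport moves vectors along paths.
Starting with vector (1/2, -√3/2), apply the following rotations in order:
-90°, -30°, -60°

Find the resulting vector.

Total rotation: (-90°) + (-30°) + (-60°) = -180° ≡ 180° (mod 360°). Final vector: (-0.5000, 0.8660)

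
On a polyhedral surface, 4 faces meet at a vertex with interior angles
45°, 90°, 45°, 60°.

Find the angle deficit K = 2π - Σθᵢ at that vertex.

Sum of angles = 240°. K = 360° - 240° = 120°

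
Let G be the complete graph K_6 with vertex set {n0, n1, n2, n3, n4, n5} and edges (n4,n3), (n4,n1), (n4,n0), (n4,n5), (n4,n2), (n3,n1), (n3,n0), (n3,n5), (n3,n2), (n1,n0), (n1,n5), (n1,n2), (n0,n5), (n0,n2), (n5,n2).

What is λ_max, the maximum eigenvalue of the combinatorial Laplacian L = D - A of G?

For the complete graph K_n, L = nI − J (J = all-ones matrix). J has eigenvalues n (once, eigenvector 𝟙) and 0 (multiplicity n−1), so L has eigenvalues 0 (once) and n (multiplicity n−1). Here n = 6: eigenvalue 0 once and 6 with multiplicity 5.
Laplacian eigenvalues: [0.0, 6.0, 6.0, 6.0, 6.0, 6.0]. Largest eigenvalue (spectral radius) = 6.0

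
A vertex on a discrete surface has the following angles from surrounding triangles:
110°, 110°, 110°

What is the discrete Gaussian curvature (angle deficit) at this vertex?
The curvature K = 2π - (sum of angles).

Sum of angles = 330°. K = 360° - 330° = 30° = π/6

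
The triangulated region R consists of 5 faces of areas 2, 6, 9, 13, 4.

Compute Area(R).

2 + 6 + 9 + 13 + 4 = 34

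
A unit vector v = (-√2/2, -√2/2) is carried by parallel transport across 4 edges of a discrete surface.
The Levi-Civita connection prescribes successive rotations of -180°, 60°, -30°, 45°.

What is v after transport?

Total rotation: (-180°) + 60° + (-30°) + 45° = -105°. Final vector: (-0.5000, 0.8660)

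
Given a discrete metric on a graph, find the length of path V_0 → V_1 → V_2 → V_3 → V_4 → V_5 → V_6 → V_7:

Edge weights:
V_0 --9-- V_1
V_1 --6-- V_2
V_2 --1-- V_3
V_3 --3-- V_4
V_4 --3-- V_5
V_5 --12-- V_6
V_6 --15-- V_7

Arc length = 9 + 6 + 1 + 3 + 3 + 12 + 15 = 49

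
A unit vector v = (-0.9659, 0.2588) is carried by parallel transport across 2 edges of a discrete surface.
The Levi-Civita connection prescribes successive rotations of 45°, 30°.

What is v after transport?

Total rotation: 45° + 30° = 75°. Final vector: (-0.5000, -0.8660)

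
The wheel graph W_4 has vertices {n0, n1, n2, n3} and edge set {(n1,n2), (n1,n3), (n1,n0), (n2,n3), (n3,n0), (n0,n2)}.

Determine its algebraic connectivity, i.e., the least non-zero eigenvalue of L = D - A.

The wheel W_4 is the join K_1 ∨ C_3 (a hub joined to every vertex of a cycle of length 3). For a join G ∨ H (G on p vertices, H on q vertices) the Laplacian spectrum is 0, p+q, the eigenvalues of L(G) other than one 0 each shifted by +q, and the eigenvalues of L(H) other than one 0 each shifted by +p. With G = K_1 (p = 1, nothing left after dropping its 0) and H = C_3 (q = 3, eigenvalues 2 − 2cos(2πk/3), k = 0, …, 2; drop k = 0), the spectrum of W_4 is 0, 4, and 1 + (2 − 2cos(2πk/3)) = 3 − 2cos(2πk/3) for k = 1, …, 2:
k=1: 3 − 2cos(2π/3) = 4.0; k=2: 3 − 2cos(4π/3) = 4.0.
Laplacian eigenvalues: [0.0, 4.0, 4.0, 4.0]. Algebraic connectivity (smallest non-zero eigenvalue) = 4.0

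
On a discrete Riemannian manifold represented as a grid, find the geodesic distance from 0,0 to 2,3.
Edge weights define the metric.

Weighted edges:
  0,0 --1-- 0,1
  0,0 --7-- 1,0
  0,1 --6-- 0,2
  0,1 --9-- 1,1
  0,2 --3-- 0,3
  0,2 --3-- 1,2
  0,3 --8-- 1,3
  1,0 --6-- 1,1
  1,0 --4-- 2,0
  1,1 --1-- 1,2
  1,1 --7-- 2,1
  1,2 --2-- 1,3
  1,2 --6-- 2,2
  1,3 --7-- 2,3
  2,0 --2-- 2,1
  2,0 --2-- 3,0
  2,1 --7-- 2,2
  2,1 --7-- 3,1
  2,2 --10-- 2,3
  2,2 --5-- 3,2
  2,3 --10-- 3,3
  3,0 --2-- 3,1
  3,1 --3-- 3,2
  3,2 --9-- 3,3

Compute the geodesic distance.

Shortest path: 0,0 → 0,1 → 0,2 → 1,2 → 1,3 → 2,3, total weight = 19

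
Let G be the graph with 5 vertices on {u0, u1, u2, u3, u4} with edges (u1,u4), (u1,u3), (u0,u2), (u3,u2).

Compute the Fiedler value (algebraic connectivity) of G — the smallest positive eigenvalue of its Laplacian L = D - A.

Degrees: deg(u0) = 1, deg(u1) = 2, deg(u2) = 2, deg(u3) = 2, deg(u4) = 1.
L = D − A with rows/columns ordered (u0, u1, u2, u3, u4):
  [ 1,  0, -1,  0,  0]
  [ 0,  2,  0, -1, -1]
  [-1,  0,  2, -1,  0]
  [ 0, -1, -1,  2,  0]
  [ 0, -1,  0,  0,  1]
Characteristic polynomial: det(λI − L) = λ(λ² − 3λ + 1)(λ² − 5λ + 5).
Roots: λ = 0; (λ² − 3λ + 1) = 0 ⇒ λ = (3 ± √5)/2 ≈ 0.382, 2.618; (λ² − 5λ + 5) = 0 ⇒ λ = (5 ± √5)/2 ≈ 1.382, 3.618.
(Check: the roots sum (with multiplicity) to 8, matching trace L = Σdeg = 2·4 = 8.)
Laplacian eigenvalues: [0.0, 0.382, 1.382, 2.618, 3.618]. Algebraic connectivity (smallest non-zero eigenvalue) = 0.382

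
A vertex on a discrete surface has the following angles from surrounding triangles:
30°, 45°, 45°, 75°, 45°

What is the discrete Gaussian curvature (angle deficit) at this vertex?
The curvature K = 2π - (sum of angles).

Sum of angles = 240°. K = 360° - 240° = 120°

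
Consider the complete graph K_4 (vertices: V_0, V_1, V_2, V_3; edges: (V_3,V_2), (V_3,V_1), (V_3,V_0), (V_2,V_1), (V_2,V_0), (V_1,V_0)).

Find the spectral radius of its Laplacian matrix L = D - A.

For the complete graph K_n, L = nI − J (J = all-ones matrix). J has eigenvalues n (once, eigenvector 𝟙) and 0 (multiplicity n−1), so L has eigenvalues 0 (once) and n (multiplicity n−1). Here n = 4: eigenvalue 0 once and 4 with multiplicity 3.
Laplacian eigenvalues: [0.0, 4.0, 4.0, 4.0]. Largest eigenvalue (spectral radius) = 4.0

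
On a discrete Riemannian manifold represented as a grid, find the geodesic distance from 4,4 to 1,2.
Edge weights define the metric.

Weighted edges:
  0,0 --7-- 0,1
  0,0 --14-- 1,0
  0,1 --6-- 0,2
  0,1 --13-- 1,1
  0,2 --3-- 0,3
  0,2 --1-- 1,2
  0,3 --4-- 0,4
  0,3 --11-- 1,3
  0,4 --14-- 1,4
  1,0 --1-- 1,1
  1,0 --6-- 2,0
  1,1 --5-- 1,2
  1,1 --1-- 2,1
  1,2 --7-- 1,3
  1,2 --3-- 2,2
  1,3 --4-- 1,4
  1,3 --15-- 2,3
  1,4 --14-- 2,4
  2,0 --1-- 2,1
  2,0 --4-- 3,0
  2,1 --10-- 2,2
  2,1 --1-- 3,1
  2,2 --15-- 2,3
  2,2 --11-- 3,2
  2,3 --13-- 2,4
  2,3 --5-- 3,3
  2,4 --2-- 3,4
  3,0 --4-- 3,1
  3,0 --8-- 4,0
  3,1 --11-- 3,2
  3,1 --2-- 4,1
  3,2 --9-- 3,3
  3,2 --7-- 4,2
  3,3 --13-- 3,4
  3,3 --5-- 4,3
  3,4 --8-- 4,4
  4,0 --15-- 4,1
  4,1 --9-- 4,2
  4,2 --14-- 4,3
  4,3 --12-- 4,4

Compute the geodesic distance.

Shortest path: 4,4 → 3,4 → 2,4 → 1,4 → 1,3 → 1,2, total weight = 35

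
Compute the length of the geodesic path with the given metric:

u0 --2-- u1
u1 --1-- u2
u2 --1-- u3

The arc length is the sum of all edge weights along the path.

Arc length = 2 + 1 + 1 = 4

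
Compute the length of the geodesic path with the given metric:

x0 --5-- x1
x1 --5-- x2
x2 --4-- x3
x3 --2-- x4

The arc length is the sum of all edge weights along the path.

Arc length = 5 + 5 + 4 + 2 = 16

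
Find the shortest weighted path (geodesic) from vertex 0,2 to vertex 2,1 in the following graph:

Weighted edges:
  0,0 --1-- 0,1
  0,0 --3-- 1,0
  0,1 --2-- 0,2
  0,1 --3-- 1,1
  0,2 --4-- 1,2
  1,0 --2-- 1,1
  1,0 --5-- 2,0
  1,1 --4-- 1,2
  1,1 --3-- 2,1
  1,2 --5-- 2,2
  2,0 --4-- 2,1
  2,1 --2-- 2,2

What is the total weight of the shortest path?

Shortest path: 0,2 → 0,1 → 1,1 → 2,1, total weight = 8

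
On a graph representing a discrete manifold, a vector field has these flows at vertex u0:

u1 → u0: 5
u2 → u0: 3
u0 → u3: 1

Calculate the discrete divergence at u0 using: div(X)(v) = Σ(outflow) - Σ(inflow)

Divergence = sum of outgoing flows = (-5) + (-3) + 1 = -7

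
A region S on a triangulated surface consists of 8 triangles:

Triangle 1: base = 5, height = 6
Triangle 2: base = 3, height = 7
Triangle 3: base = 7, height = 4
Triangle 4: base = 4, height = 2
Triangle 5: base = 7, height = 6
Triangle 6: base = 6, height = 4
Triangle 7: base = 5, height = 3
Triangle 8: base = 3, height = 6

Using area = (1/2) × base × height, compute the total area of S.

(1/2)×5×6 + (1/2)×3×7 + (1/2)×7×4 + (1/2)×4×2 + (1/2)×7×6 + (1/2)×6×4 + (1/2)×5×3 + (1/2)×3×6 = 93.0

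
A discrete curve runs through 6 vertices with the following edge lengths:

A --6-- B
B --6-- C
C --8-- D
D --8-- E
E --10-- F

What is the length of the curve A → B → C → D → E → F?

Arc length = 6 + 6 + 8 + 8 + 10 = 38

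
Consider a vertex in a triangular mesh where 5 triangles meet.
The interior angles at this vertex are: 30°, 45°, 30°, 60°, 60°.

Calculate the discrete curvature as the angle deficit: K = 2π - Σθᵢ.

Sum of angles = 225°. K = 360° - 225° = 135° = 3π/4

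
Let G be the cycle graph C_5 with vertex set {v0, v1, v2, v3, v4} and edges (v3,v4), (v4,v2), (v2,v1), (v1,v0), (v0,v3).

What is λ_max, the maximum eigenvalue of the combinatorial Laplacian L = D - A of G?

The cycle graph C_n has Laplacian eigenvalues λ_k = 2 − 2cos(2πk/n), k = 0, 1, …, n−1. Here n = 5:
k=0: 2 − 2cos(0) = 0.0; k=1: 2 − 2cos(2π/5) = 1.382; k=2: 2 − 2cos(4π/5) = 3.618; k=3: 2 − 2cos(6π/5) = 3.618; k=4: 2 − 2cos(8π/5) = 1.382.
Laplacian eigenvalues: [0.0, 1.382, 1.382, 3.618, 3.618]. Largest eigenvalue (spectral radius) = 3.618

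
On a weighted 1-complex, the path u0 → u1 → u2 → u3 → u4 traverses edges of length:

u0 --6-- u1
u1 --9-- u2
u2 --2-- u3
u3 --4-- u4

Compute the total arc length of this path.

Arc length = 6 + 9 + 2 + 4 = 21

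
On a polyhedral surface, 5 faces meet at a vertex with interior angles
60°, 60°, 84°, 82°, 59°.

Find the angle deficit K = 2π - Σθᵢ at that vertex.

Sum of angles = 345°. K = 360° - 345° = 15° = π/12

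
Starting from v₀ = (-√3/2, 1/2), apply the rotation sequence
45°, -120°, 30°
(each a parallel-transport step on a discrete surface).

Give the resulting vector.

Total rotation: 45° + (-120°) + 30° = -45°. Final vector: (-0.2588, 0.9659)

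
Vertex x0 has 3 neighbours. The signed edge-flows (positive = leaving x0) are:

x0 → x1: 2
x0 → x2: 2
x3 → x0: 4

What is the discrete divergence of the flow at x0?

Divergence = sum of outgoing flows = 2 + 2 + (-4) = 0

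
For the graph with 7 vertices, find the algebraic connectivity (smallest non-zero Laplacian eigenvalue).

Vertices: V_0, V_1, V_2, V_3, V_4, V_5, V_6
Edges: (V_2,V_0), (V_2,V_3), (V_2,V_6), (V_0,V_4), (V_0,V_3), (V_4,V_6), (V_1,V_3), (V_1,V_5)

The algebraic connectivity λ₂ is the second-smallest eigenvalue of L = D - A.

Degrees: deg(V_0) = 3, deg(V_1) = 2, deg(V_2) = 3, deg(V_3) = 3, deg(V_4) = 2, deg(V_5) = 1, deg(V_6) = 2.
L = D − A with rows/columns ordered (V_0, V_1, V_2, V_3, V_4, V_5, V_6):
  [ 3,  0, -1, -1, -1,  0,  0]
  [ 0,  2,  0, -1,  0, -1,  0]
  [-1,  0,  3, -1,  0,  0, -1]
  [-1, -1, -1,  3,  0,  0,  0]
  [-1,  0,  0,  0,  2,  0, -1]
  [ 0, -1,  0,  0,  0,  1,  0]
  [ 0,  0, -1,  0, -1,  0,  2]
Characteristic polynomial: det(λI − L) = λ(λ² − 3λ + 1)(λ² − 6λ + 7)(λ² − 7λ + 11).
Roots: λ = 0; (λ² − 3λ + 1) = 0 ⇒ λ = (3 ± √5)/2 ≈ 0.382, 2.618; (λ² − 6λ + 7) = 0 ⇒ λ = 3 ± √2 ≈ 1.5858, 4.4142; (λ² − 7λ + 11) = 0 ⇒ λ = (7 ± √5)/2 ≈ 2.382, 4.618.
(Check: the roots sum (with multiplicity) to 16, matching trace L = Σdeg = 2·8 = 16.)
Laplacian eigenvalues: [0.0, 0.382, 1.5858, 2.382, 2.618, 4.4142, 4.618]. Algebraic connectivity (smallest non-zero eigenvalue) = 0.382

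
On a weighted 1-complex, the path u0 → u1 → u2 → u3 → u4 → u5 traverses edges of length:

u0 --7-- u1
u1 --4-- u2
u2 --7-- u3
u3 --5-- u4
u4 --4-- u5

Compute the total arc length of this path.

Arc length = 7 + 4 + 7 + 5 + 4 = 27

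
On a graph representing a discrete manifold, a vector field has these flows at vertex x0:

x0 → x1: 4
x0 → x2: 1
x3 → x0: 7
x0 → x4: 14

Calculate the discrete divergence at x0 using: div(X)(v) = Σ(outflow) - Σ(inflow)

Divergence = sum of outgoing flows = 4 + 1 + (-7) + 14 = 12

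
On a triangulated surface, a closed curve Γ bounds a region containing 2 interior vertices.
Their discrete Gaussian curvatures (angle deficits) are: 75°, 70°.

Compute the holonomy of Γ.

Holonomy = total enclosed curvature = 75° + 70° = 145°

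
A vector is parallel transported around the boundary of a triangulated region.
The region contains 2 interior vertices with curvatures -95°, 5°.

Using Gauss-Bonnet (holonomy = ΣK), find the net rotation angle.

Holonomy = total enclosed curvature = (-95°) + 5° = -90°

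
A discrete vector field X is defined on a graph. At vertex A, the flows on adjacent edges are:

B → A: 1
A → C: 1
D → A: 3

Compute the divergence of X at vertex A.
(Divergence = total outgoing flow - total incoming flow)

Divergence = sum of outgoing flows = (-1) + 1 + (-3) = -3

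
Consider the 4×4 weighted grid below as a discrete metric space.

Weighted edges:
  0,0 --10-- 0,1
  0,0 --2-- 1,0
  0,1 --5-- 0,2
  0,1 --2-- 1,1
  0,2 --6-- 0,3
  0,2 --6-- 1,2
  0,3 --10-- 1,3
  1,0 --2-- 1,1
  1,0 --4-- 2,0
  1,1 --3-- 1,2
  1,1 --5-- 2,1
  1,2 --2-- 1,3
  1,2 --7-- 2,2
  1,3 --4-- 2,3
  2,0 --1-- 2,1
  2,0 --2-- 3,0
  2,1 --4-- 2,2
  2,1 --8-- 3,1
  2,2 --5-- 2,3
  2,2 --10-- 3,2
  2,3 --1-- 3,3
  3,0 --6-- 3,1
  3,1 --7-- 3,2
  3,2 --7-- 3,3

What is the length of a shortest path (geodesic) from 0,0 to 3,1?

Shortest path: 0,0 → 1,0 → 2,0 → 3,0 → 3,1, total weight = 14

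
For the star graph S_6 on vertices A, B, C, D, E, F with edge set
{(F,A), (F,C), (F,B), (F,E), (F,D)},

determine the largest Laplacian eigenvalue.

The star S_6 is the complete bipartite graph K_{1,5} (one hub of degree 5, 5 leaves of degree 1). The Laplacian spectrum of K_{p,q} is 0, p (multiplicity q−1), q (multiplicity p−1), p+q. With p = 1, q = 5: 0 once, 1 with multiplicity 4, and 6 once. (Check: trace L = sum of degrees = 10 = 4·1 + 6.)
Laplacian eigenvalues: [0.0, 1.0, 1.0, 1.0, 1.0, 6.0]. Largest eigenvalue (spectral radius) = 6.0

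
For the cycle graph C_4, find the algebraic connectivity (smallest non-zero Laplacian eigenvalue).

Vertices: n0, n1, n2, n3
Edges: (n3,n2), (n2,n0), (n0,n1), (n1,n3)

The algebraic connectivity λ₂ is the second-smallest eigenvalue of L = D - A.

The cycle graph C_n has Laplacian eigenvalues λ_k = 2 − 2cos(2πk/n), k = 0, 1, …, n−1. Here n = 4:
k=0: 2 − 2cos(0) = 0.0; k=1: 2 − 2cos(π/2) = 2.0; k=2: 2 − 2cos(π) = 4.0; k=3: 2 − 2cos(3π/2) = 2.0.
Laplacian eigenvalues: [0.0, 2.0, 2.0, 4.0]. Algebraic connectivity (smallest non-zero eigenvalue) = 2.0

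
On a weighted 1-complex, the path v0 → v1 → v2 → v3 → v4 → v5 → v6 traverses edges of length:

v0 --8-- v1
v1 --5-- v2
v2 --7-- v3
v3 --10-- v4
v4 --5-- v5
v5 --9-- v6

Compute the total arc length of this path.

Arc length = 8 + 5 + 7 + 10 + 5 + 9 = 44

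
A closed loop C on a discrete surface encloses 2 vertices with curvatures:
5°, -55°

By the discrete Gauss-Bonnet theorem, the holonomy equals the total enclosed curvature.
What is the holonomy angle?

Holonomy = total enclosed curvature = 5° + (-55°) = -50°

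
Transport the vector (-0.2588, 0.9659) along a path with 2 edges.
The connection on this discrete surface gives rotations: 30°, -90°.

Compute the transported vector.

Total rotation: 30° + (-90°) = -60°. Final vector: (0.7071, 0.7071)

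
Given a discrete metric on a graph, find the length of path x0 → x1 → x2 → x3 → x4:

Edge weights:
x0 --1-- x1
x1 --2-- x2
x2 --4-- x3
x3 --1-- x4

Arc length = 1 + 2 + 4 + 1 = 8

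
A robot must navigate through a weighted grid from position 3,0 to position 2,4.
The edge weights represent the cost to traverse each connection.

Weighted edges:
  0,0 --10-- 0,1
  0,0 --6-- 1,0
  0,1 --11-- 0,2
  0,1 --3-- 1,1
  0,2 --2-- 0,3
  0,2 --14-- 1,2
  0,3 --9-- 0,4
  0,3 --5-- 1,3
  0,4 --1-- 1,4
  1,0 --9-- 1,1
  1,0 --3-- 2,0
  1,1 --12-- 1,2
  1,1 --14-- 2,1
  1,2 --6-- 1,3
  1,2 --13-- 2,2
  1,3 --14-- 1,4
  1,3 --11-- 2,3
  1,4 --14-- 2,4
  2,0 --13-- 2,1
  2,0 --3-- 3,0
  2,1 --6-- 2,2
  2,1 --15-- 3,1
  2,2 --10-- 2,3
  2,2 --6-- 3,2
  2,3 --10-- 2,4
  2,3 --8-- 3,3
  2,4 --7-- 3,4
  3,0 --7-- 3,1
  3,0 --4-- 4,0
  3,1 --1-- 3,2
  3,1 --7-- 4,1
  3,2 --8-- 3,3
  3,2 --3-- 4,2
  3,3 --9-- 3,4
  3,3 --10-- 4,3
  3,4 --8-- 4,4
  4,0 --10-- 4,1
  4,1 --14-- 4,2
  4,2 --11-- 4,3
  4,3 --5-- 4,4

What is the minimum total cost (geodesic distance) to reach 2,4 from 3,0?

Shortest path: 3,0 → 3,1 → 3,2 → 3,3 → 3,4 → 2,4, total weight = 32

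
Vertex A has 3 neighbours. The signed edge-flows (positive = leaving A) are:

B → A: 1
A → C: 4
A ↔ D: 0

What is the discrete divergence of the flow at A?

Divergence = sum of outgoing flows = (-1) + 4 + 0 = 3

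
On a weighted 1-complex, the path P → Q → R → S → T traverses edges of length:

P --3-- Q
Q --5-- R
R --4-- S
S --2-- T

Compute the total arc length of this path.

Arc length = 3 + 5 + 4 + 2 = 14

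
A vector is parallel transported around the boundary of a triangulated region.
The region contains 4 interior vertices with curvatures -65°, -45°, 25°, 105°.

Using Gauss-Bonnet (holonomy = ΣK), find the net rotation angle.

Holonomy = total enclosed curvature = (-65°) + (-45°) + 25° + 105° = 20°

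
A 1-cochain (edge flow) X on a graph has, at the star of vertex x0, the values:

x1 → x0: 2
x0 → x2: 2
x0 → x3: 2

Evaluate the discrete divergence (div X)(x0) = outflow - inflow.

Divergence = sum of outgoing flows = (-2) + 2 + 2 = 2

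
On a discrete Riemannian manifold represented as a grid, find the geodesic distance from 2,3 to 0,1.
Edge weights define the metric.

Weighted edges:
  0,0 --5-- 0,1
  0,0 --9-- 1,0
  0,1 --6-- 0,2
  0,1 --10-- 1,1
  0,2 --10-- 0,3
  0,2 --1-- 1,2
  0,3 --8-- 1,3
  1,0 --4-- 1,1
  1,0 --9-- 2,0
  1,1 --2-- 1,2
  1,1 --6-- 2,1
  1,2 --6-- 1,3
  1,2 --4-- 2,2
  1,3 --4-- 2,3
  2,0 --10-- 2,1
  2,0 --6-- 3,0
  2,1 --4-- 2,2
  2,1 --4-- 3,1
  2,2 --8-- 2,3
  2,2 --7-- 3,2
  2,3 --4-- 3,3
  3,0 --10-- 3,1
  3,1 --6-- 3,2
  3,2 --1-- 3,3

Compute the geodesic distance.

Shortest path: 2,3 → 1,3 → 1,2 → 0,2 → 0,1, total weight = 17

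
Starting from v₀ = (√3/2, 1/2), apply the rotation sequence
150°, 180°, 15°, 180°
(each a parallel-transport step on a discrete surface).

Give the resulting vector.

Total rotation: 150° + 180° + 15° + 180° = 525° ≡ 165° (mod 360°). Final vector: (-0.9659, -0.2588)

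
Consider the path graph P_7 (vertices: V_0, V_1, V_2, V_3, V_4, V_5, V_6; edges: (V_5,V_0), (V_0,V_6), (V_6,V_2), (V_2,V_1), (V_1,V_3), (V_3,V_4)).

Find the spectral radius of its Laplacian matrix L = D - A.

The path graph P_n has Laplacian eigenvalues λ_k = 2 − 2cos(kπ/n), k = 0, 1, …, n−1. Here n = 7:
k=0: 2 − 2cos(0) = 0.0; k=1: 2 − 2cos(π/7) = 0.1981; k=2: 2 − 2cos(2π/7) = 0.753; k=3: 2 − 2cos(3π/7) = 1.555; k=4: 2 − 2cos(4π/7) = 2.445; k=5: 2 − 2cos(5π/7) = 3.247; k=6: 2 − 2cos(6π/7) = 3.8019.
Laplacian eigenvalues: [0.0, 0.1981, 0.753, 1.555, 2.445, 3.247, 3.8019]. Largest eigenvalue (spectral radius) = 3.8019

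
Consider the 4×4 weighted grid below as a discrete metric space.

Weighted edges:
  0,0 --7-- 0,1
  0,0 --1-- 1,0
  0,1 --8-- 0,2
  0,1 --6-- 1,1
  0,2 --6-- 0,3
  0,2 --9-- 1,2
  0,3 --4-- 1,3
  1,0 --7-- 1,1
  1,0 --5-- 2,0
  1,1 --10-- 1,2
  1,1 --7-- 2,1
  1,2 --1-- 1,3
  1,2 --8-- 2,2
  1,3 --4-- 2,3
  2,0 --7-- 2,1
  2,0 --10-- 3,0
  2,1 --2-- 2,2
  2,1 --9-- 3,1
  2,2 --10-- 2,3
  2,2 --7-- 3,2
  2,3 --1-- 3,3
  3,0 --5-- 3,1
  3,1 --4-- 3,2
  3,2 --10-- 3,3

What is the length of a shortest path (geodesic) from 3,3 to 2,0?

Shortest path: 3,3 → 2,3 → 2,2 → 2,1 → 2,0, total weight = 20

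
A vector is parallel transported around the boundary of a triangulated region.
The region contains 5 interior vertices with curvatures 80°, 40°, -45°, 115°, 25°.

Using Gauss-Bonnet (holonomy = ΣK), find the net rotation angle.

Holonomy = total enclosed curvature = 80° + 40° + (-45°) + 115° + 25° = 215°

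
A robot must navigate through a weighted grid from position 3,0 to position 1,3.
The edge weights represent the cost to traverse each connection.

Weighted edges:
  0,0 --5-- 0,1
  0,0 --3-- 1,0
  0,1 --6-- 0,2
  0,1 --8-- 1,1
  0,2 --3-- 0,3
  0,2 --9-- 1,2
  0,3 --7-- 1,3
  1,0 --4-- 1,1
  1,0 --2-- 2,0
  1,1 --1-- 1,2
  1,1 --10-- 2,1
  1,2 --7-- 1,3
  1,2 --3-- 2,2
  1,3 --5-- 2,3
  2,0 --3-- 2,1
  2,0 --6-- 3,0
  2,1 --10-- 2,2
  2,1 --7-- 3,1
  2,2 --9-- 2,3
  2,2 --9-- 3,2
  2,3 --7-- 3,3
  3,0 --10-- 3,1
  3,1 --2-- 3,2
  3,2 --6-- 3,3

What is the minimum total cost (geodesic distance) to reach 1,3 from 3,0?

Shortest path: 3,0 → 2,0 → 1,0 → 1,1 → 1,2 → 1,3, total weight = 20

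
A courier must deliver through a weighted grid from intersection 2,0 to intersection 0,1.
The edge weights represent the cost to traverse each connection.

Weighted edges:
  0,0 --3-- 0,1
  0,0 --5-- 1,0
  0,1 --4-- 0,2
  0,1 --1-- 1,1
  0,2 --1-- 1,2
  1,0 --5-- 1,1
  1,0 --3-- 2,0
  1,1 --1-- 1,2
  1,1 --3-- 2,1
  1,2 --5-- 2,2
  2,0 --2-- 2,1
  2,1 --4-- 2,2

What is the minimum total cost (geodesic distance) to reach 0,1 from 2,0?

Shortest path: 2,0 → 2,1 → 1,1 → 0,1, total weight = 6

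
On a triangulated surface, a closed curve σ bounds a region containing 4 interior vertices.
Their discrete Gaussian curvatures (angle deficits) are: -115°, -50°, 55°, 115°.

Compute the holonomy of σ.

Holonomy = total enclosed curvature = (-115°) + (-50°) + 55° + 115° = 5°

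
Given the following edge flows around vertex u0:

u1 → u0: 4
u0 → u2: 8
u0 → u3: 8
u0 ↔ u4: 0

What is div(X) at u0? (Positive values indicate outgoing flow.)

Divergence = sum of outgoing flows = (-4) + 8 + 8 + 0 = 12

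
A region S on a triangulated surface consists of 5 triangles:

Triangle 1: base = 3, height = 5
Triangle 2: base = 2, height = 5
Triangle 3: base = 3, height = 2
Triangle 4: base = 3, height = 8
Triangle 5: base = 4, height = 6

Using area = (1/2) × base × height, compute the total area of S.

(1/2)×3×5 + (1/2)×2×5 + (1/2)×3×2 + (1/2)×3×8 + (1/2)×4×6 = 39.5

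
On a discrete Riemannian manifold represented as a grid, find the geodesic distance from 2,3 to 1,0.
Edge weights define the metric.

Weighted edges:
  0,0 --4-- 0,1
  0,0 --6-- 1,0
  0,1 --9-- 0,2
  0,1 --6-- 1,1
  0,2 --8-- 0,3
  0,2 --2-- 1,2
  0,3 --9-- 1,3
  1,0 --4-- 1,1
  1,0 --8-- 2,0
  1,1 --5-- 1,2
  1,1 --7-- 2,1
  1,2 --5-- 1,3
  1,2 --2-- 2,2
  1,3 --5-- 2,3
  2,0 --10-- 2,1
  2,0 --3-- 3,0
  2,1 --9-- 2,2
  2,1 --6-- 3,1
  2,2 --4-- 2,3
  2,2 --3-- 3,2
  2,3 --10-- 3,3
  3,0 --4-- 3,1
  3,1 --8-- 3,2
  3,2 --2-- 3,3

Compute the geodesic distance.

Shortest path: 2,3 → 2,2 → 1,2 → 1,1 → 1,0, total weight = 15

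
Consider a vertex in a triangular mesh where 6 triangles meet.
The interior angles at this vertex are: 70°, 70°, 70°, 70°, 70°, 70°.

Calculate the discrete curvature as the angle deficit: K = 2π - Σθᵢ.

Sum of angles = 420°. K = 360° - 420° = -60° = -π/3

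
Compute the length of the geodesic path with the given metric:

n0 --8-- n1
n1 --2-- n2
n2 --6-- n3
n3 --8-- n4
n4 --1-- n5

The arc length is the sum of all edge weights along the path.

Arc length = 8 + 2 + 6 + 8 + 1 = 25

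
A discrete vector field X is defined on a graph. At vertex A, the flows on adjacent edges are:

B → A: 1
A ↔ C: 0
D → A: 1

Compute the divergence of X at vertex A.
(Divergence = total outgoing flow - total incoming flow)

Divergence = sum of outgoing flows = (-1) + 0 + (-1) = -2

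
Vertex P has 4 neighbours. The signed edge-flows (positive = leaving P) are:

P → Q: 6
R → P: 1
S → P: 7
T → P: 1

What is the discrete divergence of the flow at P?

Divergence = sum of outgoing flows = 6 + (-1) + (-7) + (-1) = -3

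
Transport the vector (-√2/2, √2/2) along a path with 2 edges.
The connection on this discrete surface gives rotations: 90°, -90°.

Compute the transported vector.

Total rotation: 90° + (-90°) = 0°. Final vector: (-0.7071, 0.7071)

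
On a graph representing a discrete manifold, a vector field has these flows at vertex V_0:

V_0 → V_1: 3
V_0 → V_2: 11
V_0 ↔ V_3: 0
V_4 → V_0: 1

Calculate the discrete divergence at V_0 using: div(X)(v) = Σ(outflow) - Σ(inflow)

Divergence = sum of outgoing flows = 3 + 11 + 0 + (-1) = 13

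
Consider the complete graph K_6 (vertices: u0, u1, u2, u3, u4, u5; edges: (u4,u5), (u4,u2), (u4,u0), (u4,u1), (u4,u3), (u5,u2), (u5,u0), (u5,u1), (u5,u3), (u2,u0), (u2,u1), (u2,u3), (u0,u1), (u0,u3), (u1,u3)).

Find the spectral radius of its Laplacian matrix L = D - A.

For the complete graph K_n, L = nI − J (J = all-ones matrix). J has eigenvalues n (once, eigenvector 𝟙) and 0 (multiplicity n−1), so L has eigenvalues 0 (once) and n (multiplicity n−1). Here n = 6: eigenvalue 0 once and 6 with multiplicity 5.
Laplacian eigenvalues: [0.0, 6.0, 6.0, 6.0, 6.0, 6.0]. Largest eigenvalue (spectral radius) = 6.0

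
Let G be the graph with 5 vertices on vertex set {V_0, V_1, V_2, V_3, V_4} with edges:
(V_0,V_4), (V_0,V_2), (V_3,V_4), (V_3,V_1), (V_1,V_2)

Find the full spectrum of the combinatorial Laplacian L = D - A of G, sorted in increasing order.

Degrees: deg(V_0) = 2, deg(V_1) = 2, deg(V_2) = 2, deg(V_3) = 2, deg(V_4) = 2.
L = D − A with rows/columns ordered (V_0, V_1, V_2, V_3, V_4):
  [ 2,  0, -1,  0, -1]
  [ 0,  2, -1, -1,  0]
  [-1, -1,  2,  0,  0]
  [ 0, -1,  0,  2, -1]
  [-1,  0,  0, -1,  2]
Characteristic polynomial: det(λI − L) = λ(λ² − 5λ + 5)².
Roots: λ = 0; (λ² − 5λ + 5) = 0 ⇒ λ = (5 ± √5)/2 ≈ 1.382, 3.618 (multiplicity 2).
(Check: the roots sum (with multiplicity) to 10, matching trace L = Σdeg = 2·5 = 10.)
Laplacian eigenvalues (increasing order): [0.0, 1.382, 1.382, 3.618, 3.618]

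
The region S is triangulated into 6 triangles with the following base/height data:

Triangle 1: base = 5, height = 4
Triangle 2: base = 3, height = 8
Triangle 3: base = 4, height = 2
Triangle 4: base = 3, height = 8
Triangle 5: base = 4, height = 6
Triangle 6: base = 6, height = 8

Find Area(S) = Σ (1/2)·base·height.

(1/2)×5×4 + (1/2)×3×8 + (1/2)×4×2 + (1/2)×3×8 + (1/2)×4×6 + (1/2)×6×8 = 74.0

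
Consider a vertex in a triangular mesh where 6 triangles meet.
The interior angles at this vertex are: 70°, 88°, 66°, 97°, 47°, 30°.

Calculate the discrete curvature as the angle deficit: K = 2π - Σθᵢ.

Sum of angles = 398°. K = 360° - 398° = -38° = -19π/90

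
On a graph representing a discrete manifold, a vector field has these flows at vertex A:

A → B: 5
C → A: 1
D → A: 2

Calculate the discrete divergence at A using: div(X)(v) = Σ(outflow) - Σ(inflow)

Divergence = sum of outgoing flows = 5 + (-1) + (-2) = 2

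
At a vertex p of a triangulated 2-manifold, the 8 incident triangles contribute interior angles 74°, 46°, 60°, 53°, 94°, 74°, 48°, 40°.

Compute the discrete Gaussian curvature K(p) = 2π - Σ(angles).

Sum of angles = 489°. K = 360° - 489° = -129° = -43π/60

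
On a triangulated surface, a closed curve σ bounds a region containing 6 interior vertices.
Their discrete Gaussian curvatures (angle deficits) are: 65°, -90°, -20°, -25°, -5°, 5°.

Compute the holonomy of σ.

Holonomy = total enclosed curvature = 65° + (-90°) + (-20°) + (-25°) + (-5°) + 5° = -70°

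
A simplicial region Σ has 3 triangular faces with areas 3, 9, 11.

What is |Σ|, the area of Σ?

3 + 9 + 11 = 23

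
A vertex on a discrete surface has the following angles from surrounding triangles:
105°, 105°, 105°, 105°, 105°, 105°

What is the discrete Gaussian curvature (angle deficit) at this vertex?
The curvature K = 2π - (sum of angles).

Sum of angles = 630°. K = 360° - 630° = -270° = -3π/2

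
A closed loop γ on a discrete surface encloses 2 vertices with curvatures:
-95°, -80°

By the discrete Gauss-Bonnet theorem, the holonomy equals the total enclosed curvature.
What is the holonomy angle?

Holonomy = total enclosed curvature = (-95°) + (-80°) = -175°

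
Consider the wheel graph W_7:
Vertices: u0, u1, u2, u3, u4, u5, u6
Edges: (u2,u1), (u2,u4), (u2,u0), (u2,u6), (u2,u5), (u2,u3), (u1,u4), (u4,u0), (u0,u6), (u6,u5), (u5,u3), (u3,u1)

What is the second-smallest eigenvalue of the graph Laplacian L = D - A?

The wheel W_7 is the join K_1 ∨ C_6 (a hub joined to every vertex of a cycle of length 6). For a join G ∨ H (G on p vertices, H on q vertices) the Laplacian spectrum is 0, p+q, the eigenvalues of L(G) other than one 0 each shifted by +q, and the eigenvalues of L(H) other than one 0 each shifted by +p. With G = K_1 (p = 1, nothing left after dropping its 0) and H = C_6 (q = 6, eigenvalues 2 − 2cos(2πk/6), k = 0, …, 5; drop k = 0), the spectrum of W_7 is 0, 7, and 1 + (2 − 2cos(2πk/6)) = 3 − 2cos(2πk/6) for k = 1, …, 5:
k=1: 3 − 2cos(π/3) = 2.0; k=2: 3 − 2cos(2π/3) = 4.0; k=3: 3 − 2cos(π) = 5.0; k=4: 3 − 2cos(4π/3) = 4.0; k=5: 3 − 2cos(5π/3) = 2.0.
Laplacian eigenvalues: [0.0, 2.0, 2.0, 4.0, 4.0, 5.0, 7.0]. Algebraic connectivity (smallest non-zero eigenvalue) = 2.0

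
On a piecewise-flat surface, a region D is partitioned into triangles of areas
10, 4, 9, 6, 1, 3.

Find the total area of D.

10 + 4 + 9 + 6 + 1 + 3 = 33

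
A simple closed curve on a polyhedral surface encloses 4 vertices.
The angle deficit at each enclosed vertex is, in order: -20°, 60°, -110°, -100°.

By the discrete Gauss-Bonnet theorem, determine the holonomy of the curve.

Holonomy = total enclosed curvature = (-20°) + 60° + (-110°) + (-100°) = -170°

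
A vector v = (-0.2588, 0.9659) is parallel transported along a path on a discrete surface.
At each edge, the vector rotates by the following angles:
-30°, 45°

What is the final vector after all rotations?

Total rotation: (-30°) + 45° = 15°. Final vector: (-0.5000, 0.8660)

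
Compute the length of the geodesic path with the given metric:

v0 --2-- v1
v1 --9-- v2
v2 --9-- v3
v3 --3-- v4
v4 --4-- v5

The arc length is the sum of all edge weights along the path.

Arc length = 2 + 9 + 9 + 3 + 4 = 27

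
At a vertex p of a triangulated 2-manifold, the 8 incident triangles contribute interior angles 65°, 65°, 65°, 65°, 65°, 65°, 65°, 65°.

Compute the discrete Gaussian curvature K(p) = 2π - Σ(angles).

Sum of angles = 520°. K = 360° - 520° = -160°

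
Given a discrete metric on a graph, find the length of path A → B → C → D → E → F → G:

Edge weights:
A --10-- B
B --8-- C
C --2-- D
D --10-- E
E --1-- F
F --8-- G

Arc length = 10 + 8 + 2 + 10 + 1 + 8 = 39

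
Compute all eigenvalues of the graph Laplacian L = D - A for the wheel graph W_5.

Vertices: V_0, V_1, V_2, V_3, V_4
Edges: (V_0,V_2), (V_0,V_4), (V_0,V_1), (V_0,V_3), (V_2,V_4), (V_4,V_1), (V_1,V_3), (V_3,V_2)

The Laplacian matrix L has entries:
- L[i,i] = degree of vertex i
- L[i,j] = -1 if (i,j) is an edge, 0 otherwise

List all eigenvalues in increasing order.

The wheel W_5 is the join K_1 ∨ C_4 (a hub joined to every vertex of a cycle of length 4). For a join G ∨ H (G on p vertices, H on q vertices) the Laplacian spectrum is 0, p+q, the eigenvalues of L(G) other than one 0 each shifted by +q, and the eigenvalues of L(H) other than one 0 each shifted by +p. With G = K_1 (p = 1, nothing left after dropping its 0) and H = C_4 (q = 4, eigenvalues 2 − 2cos(2πk/4), k = 0, …, 3; drop k = 0), the spectrum of W_5 is 0, 5, and 1 + (2 − 2cos(2πk/4)) = 3 − 2cos(2πk/4) for k = 1, …, 3:
k=1: 3 − 2cos(π/2) = 3.0; k=2: 3 − 2cos(π) = 5.0; k=3: 3 − 2cos(3π/2) = 3.0.
Laplacian eigenvalues (increasing order): [0.0, 3.0, 3.0, 5.0, 5.0]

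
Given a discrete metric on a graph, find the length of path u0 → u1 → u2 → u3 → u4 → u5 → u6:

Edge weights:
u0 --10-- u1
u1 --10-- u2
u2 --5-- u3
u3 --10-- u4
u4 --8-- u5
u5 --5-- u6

Arc length = 10 + 10 + 5 + 10 + 8 + 5 = 48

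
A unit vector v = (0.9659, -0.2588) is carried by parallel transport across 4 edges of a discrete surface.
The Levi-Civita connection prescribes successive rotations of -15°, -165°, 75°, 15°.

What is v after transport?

Total rotation: (-15°) + (-165°) + 75° + 15° = -90°. Final vector: (-0.2588, -0.9659)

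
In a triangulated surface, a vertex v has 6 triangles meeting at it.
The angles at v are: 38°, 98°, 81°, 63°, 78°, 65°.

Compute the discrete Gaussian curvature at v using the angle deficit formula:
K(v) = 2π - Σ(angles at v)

Sum of angles = 423°. K = 360° - 423° = -63° = -7π/20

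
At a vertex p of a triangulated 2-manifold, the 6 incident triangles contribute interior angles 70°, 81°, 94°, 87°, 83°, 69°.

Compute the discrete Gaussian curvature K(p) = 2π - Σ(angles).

Sum of angles = 484°. K = 360° - 484° = -124° = -31π/45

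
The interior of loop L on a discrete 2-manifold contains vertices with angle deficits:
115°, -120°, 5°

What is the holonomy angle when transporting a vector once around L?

Holonomy = total enclosed curvature = 115° + (-120°) + 5° = 0°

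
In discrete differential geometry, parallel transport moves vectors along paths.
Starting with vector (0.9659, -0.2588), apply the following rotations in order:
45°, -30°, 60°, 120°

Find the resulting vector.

Total rotation: 45° + (-30°) + 60° + 120° = 195° ≡ -165° (mod 360°). Final vector: (-1, 0)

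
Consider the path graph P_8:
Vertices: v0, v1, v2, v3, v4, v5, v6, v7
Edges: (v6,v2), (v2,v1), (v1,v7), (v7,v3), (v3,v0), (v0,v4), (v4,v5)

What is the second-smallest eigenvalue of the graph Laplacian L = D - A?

The path graph P_n has Laplacian eigenvalues λ_k = 2 − 2cos(kπ/n), k = 0, 1, …, n−1. Here n = 8:
k=0: 2 − 2cos(0) = 0.0; k=1: 2 − 2cos(π/8) = 0.1522; k=2: 2 − 2cos(π/4) = 0.5858; k=3: 2 − 2cos(3π/8) = 1.2346; k=4: 2 − 2cos(π/2) = 2.0; k=5: 2 − 2cos(5π/8) = 2.7654; k=6: 2 − 2cos(3π/4) = 3.4142; k=7: 2 − 2cos(7π/8) = 3.8478.
Laplacian eigenvalues: [0.0, 0.1522, 0.5858, 1.2346, 2.0, 2.7654, 3.4142, 3.8478]. Algebraic connectivity (smallest non-zero eigenvalue) = 0.1522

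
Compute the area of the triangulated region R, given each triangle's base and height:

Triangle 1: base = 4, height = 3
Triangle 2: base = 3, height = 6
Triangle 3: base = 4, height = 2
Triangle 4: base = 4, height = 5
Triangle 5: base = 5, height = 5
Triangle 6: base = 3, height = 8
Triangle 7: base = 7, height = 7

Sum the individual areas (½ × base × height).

(1/2)×4×3 + (1/2)×3×6 + (1/2)×4×2 + (1/2)×4×5 + (1/2)×5×5 + (1/2)×3×8 + (1/2)×7×7 = 78.0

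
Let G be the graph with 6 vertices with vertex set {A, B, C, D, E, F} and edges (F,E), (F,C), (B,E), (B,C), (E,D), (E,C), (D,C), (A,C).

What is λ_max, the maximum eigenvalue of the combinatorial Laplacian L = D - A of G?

Degrees: deg(A) = 1, deg(B) = 2, deg(C) = 5, deg(D) = 2, deg(E) = 4, deg(F) = 2.
L = D − A with rows/columns ordered (A, B, C, D, E, F):
  [ 1,  0, -1,  0,  0,  0]
  [ 0,  2, -1,  0, -1,  0]
  [-1, -1,  5, -1, -1, -1]
  [ 0,  0, -1,  2, -1,  0]
  [ 0, -1, -1, -1,  4, -1]
  [ 0,  0, -1,  0, -1,  2]
Characteristic polynomial: det(λI − L) = λ(λ − 1)(λ − 2)²(λ − 5)(λ − 6).
Roots: λ = 0; (λ − 1) = 0 ⇒ λ = 1; (λ − 2) = 0 ⇒ λ = 2 (multiplicity 2); (λ − 5) = 0 ⇒ λ = 5; (λ − 6) = 0 ⇒ λ = 6.
(Check: the roots sum (with multiplicity) to 16, matching trace L = Σdeg = 2·8 = 16.)
Laplacian eigenvalues: [0.0, 1.0, 2.0, 2.0, 5.0, 6.0]. Largest eigenvalue (spectral radius) = 6.0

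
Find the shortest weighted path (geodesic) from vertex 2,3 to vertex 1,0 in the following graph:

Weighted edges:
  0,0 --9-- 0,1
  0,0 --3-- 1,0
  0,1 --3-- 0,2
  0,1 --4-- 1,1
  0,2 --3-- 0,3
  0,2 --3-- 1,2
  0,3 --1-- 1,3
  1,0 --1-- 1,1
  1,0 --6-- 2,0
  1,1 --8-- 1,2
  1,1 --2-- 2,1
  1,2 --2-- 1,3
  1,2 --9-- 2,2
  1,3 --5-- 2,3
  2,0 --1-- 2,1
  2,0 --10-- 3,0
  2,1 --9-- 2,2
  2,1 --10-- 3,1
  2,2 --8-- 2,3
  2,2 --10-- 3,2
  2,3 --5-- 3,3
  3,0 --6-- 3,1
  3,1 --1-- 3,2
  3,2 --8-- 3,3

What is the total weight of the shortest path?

Shortest path: 2,3 → 1,3 → 1,2 → 1,1 → 1,0, total weight = 16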